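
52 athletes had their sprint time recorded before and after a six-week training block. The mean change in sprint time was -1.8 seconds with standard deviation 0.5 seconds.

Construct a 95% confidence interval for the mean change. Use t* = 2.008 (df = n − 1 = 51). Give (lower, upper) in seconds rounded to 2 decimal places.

This is a matched-pairs design, so SE = s_d/√n = 0.5/√52 = 0.0693.
Margin = 2.008 × 0.0693 = 0.1392; the interval is -1.8 ± 0.1392 = (-1.94, -1.66).

(-1.94, -1.66)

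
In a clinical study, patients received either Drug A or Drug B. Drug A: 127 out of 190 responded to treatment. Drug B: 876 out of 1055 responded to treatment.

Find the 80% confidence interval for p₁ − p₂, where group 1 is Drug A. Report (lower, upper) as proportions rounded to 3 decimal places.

(-0.208, -0.116)

Sample proportions: 127/190 = 0.6684, 876/1055 = 0.8303.
Each SE is √(p̂(1−p̂)/n): √(0.6684·0.3316/190) = 0.03415 and √(0.8303·0.1697/1055) = 0.01156.
SE(p̂₁ − p̂₂) = √(SE₁² + SE₂²) = √(0.0011662225 + 0.0001336336) = 0.03605, since the two samples are independent.
At 80% confidence z* = 1.282; margin = 1.282 × 0.03605 = 0.04622.
The difference is 0.6684 − 0.8303 = -0.1619, so the interval is -0.1619 ± 0.04622 = (-0.208, -0.116).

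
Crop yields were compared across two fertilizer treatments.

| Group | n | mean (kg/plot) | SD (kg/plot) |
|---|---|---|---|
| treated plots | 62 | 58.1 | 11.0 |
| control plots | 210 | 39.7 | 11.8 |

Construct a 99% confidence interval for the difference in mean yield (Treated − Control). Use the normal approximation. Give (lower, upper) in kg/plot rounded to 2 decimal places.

Per-group SEs: s₁/√n₁ = 11.0/√62 = 1.3970, s₂/√n₂ = 11.8/√210 = 0.8143.
Unpooled SE of the difference: √(1.951609 + 0.66308449) = 1.6170.
Margin of error = z* · SE = 2.576 × 1.6170 = 4.1654.
x̄₁ − x̄₂ = 58.1 − 39.7 = 18.4000.
CI: 18.4000 ± 4.1654 = (14.23, 22.57).

(14.23, 22.57)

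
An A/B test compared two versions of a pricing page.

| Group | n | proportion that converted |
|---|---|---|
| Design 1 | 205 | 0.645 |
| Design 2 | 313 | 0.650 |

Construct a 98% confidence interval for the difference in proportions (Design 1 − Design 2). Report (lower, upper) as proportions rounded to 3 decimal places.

Each SE is √(p̂(1−p̂)/n): √(0.6450·0.3550/205) = 0.03342 and √(0.6500·0.3500/313) = 0.02696.
SE(p̂₁ − p̂₂) = √(SE₁² + SE₂²) = √(0.0011168964 + 0.0007268416) = 0.04294, since the two samples are independent.
At 98% confidence z* = 2.326; margin = 2.326 × 0.04294 = 0.09988.
The difference is 0.6450 − 0.6500 = -0.0050, so the interval is -0.0050 ± 0.09988 = (-0.105, 0.095).

(-0.105, 0.095)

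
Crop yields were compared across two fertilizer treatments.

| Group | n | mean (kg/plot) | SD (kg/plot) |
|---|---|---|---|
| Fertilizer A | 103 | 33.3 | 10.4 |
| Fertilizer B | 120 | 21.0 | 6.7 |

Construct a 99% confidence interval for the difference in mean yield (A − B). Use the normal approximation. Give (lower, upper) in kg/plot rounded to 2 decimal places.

(9.23, 15.37)

Standard errors of each mean: 10.4/√103 = 1.0247 and 6.7/√120 = 0.6116.
SE(x̄₁ − x̄₂) = √(1.0247² + 0.6116²) = 1.1933 for independent samples with unequal variances.
With z* = 2.576, the margin is 2.576 × 1.1933 = 3.0739.
x̄₁ − x̄₂ = 33.3 − 21.0 = 12.3000; the interval is 12.3000 ± 3.0739 = (9.23, 15.37).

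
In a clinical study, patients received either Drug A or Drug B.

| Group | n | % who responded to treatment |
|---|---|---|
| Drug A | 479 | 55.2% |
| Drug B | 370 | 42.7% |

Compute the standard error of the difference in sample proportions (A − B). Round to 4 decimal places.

SE₁ = √(p̂₁(1−p̂₁)/n₁) = √(0.5520·0.4480/479) = 0.02272; SE₂ = √(0.4270·0.5730/370) = 0.02572.
Independent samples: SE of the difference = √(SE₁² + SE₂²) = √(0.0005161984 + 0.0006615184) = 0.03432.

0.0343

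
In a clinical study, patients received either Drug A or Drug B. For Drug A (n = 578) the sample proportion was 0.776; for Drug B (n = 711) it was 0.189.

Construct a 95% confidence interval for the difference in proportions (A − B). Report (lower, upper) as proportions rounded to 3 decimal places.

SE₁ = √(p̂₁(1−p̂₁)/n₁) = √(0.7760·0.2240/578) = 0.01734; SE₂ = √(0.1890·0.8110/711) = 0.01468.
Independent samples: SE of the difference = √(SE₁² + SE₂²) = √(0.0003006756 + 0.0002155024) = 0.02272.
z* for 95% confidence is 1.960, so the margin of error is 1.960 × 0.02272 = 0.04453.
Point estimate p̂₁ − p̂₂ = 0.7760 − 0.1890 = 0.5870.
0.5870 ± 0.04453 → (0.542, 0.632).

(0.542, 0.632)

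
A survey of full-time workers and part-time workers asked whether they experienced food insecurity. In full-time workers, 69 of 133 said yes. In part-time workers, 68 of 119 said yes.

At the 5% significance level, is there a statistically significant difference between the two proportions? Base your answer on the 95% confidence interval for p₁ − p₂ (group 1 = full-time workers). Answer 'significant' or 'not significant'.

not significant

Sample proportions: 69/133 = 0.5188, 68/119 = 0.5714.
Each SE is √(p̂(1−p̂)/n): √(0.5188·0.4812/133) = 0.04332 and √(0.5714·0.4286/119) = 0.04537.
SE(p̂₁ − p̂₂) = √(SE₁² + SE₂²) = √(0.0018766224 + 0.0020584369) = 0.06273, since the two samples are independent.
At 95% confidence z* = 1.960; margin = 1.960 × 0.06273 = 0.12295.
The difference is 0.5188 − 0.5714 = -0.0526, so the interval is -0.0526 ± 0.12295 = (-0.17555, 0.07035).
The interval (-0.17555, 0.07035) contains 0, so the difference is not significant.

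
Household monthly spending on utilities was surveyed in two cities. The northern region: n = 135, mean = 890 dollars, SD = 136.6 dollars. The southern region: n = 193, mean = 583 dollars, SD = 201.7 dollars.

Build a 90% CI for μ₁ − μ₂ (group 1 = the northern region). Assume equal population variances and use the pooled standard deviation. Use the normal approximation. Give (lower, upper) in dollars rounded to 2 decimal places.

(274.17, 339.83)

s_p = √[((n₁−1)s₁² + (n₂−1)s₂²)/(n₁+n₂−2)] = √[(134·136.6² + 192·201.7²)/326] = 177.8492.
SE = 177.8492·√(1/135 + 1/193) = 19.9546.
With z* = 1.645, margin = 1.645 × 19.9546 = 32.8253.
x̄₁ − x̄₂ = 890 − 583 = 307.0000; interval 307.0000 ± 32.8253 = (274.17, 339.83).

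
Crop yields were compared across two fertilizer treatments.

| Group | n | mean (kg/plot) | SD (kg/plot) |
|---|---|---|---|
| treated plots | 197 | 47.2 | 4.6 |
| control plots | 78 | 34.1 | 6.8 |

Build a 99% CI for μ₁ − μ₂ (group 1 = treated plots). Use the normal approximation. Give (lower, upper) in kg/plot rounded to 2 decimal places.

SE₁ = s₁/√n₁ = 4.6/√197 = 0.3277; SE₂ = 6.8/√78 = 0.7699.
Independent samples, unequal variances: SE_diff = √(SE₁² + SE₂²) = √(0.10738729 + 0.59274601) = 0.8367.
z* = 2.576, so margin of error = 2.576 × 0.8367 = 2.1553.
Difference in means = 47.2 − 34.1 = 13.1000.
13.1000 ± 2.1553 → (10.94, 15.26).

(10.94, 15.26)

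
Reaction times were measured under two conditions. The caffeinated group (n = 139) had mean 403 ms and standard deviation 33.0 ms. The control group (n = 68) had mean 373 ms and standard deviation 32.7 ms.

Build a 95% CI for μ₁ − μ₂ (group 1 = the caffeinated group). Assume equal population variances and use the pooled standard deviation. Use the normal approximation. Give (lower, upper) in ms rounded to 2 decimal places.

s_p = √[((n₁−1)s₁² + (n₂−1)s₂²)/(n₁+n₂−2)] = √[(138·33.0² + 67·32.7²)/205] = 32.9023.
SE = 32.9023·√(1/139 + 1/68) = 4.8691.
With z* = 1.960, margin = 1.960 × 4.8691 = 9.5434.
x̄₁ − x̄₂ = 403 − 373 = 30.0000; interval 30.0000 ± 9.5434 = (20.46, 39.54).

(20.46, 39.54)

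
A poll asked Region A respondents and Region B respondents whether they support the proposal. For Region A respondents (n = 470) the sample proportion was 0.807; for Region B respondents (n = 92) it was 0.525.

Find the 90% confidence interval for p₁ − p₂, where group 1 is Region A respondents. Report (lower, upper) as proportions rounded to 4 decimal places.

SE₁ = √(p̂₁(1−p̂₁)/n₁) = √(0.8070·0.1930/470) = 0.01820; SE₂ = √(0.5250·0.4750/92) = 0.05206.
Independent samples: SE of the difference = √(SE₁² + SE₂²) = √(0.00033124 + 0.0027102436) = 0.05515.
z* for 90% confidence is 1.645, so the margin of error is 1.645 × 0.05515 = 0.09072.
Point estimate p̂₁ − p̂₂ = 0.8070 − 0.5250 = 0.2820.
0.2820 ± 0.09072 → (0.1913, 0.3727).

(0.1913, 0.3727)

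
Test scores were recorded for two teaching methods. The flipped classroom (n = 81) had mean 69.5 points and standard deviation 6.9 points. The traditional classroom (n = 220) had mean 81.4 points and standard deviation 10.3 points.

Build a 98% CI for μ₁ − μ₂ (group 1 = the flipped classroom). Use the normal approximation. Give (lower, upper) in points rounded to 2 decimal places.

(-14.31, -9.49)

Per-group SEs: s₁/√n₁ = 6.9/√81 = 0.7667, s₂/√n₂ = 10.3/√220 = 0.6944.
Unpooled SE of the difference: √(0.58782889 + 0.48219136) = 1.0344.
Margin of error = z* · SE = 2.326 × 1.0344 = 2.4060.
x̄₁ − x̄₂ = 69.5 − 81.4 = -11.9000.
CI: -11.9000 ± 2.4060 = (-14.31, -9.49).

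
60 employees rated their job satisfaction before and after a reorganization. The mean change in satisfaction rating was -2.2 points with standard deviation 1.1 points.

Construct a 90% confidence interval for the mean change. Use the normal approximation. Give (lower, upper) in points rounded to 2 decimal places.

This is a matched-pairs design, so SE = s_d/√n = 1.1/√60 = 0.1420.
Margin = 1.645 × 0.1420 = 0.2336; the interval is -2.2 ± 0.2336 = (-2.43, -1.97).

(-2.43, -1.97)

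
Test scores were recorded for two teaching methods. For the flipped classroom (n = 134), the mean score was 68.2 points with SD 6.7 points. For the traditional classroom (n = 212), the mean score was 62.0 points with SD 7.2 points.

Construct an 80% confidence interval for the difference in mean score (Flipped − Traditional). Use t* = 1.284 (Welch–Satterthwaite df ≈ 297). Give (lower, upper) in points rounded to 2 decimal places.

Per-group SEs: s₁/√n₁ = 6.7/√134 = 0.5788, s₂/√n₂ = 7.2/√212 = 0.4945.
Unpooled SE of the difference: √(0.33500944 + 0.24453025) = 0.7613.
Margin of error = t* · SE = 1.284 × 0.7613 = 0.9775.
x̄₁ − x̄₂ = 68.2 − 62.0 = 6.2000.
CI: 6.2000 ± 0.9775 = (5.22, 7.18).

(5.22, 7.18)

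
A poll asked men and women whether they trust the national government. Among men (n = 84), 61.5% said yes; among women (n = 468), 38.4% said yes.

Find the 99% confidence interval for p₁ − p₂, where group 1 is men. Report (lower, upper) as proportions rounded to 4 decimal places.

(0.0825, 0.3795)

Each SE is √(p̂(1−p̂)/n): √(0.6150·0.3850/84) = 0.05309 and √(0.3840·0.6160/468) = 0.02248.
SE(p̂₁ − p̂₂) = √(SE₁² + SE₂²) = √(0.0028185481 + 0.0005053504) = 0.05765, since the two samples are independent.
At 99% confidence z* = 2.576; margin = 2.576 × 0.05765 = 0.14851.
The difference is 0.6150 − 0.3840 = 0.2310, so the interval is 0.2310 ± 0.14851 = (0.0825, 0.3795).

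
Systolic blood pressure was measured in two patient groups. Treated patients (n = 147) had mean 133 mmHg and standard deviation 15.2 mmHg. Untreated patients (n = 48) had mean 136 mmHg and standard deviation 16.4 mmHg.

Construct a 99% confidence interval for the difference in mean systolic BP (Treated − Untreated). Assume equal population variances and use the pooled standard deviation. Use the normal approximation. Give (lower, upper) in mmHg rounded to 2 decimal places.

Pooled variance s_p² = [146·15.2² + 47·16.4²] / (147+48−2) = 240.2744, so s_p = 15.5008.
SE_diff = s_p·√(1/n₁ + 1/n₂) = 15.5008·√(1/147 + 1/48) = 2.5769.
z* = 2.576; margin = 2.576 × 2.5769 = 6.6381.
Difference = 133 − 136 = -3.0000.
-3.0000 ± 6.6381 → (-9.64, 3.64).

(-9.64, 3.64)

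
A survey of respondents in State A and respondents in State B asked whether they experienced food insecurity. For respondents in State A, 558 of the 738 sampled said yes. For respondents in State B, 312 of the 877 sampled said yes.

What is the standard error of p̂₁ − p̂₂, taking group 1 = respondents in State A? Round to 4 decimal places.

Sample proportions: 558/738 = 0.7561, 312/877 = 0.3558.
Each SE is √(p̂(1−p̂)/n): √(0.7561·0.2439/738) = 0.01581 and √(0.3558·0.6442/877) = 0.01617.
SE(p̂₁ − p̂₂) = √(SE₁² + SE₂²) = √(0.0002499561 + 0.0002614689) = 0.02261, since the two samples are independent.

0.0226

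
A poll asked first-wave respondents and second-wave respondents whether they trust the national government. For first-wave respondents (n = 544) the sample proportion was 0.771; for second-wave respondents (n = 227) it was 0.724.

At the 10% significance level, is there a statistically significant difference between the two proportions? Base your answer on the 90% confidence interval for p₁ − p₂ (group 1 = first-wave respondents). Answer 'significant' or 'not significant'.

SE₁ = √(p̂₁(1−p̂₁)/n₁) = √(0.7710·0.2290/544) = 0.01802; SE₂ = √(0.7240·0.2760/227) = 0.02967.
Independent samples: SE of the difference = √(SE₁² + SE₂²) = √(0.0003247204 + 0.0008803089) = 0.03471.
z* for 90% confidence is 1.645, so the margin of error is 1.645 × 0.03471 = 0.05710.
Point estimate p̂₁ − p̂₂ = 0.7710 − 0.7240 = 0.0470.
0.0470 ± 0.05710 → (-0.01010, 0.10410).
The interval (-0.01010, 0.10410) contains 0, so the difference is not significant.

not significant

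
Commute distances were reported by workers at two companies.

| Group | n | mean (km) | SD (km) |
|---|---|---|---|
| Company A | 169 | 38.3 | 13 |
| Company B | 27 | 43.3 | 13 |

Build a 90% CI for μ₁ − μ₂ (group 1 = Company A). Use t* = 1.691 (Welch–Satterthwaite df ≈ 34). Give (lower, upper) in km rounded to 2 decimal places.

Per-group SEs: s₁/√n₁ = 13/√169 = 1.0000, s₂/√n₂ = 13/√27 = 2.5019.
Unpooled SE of the difference: √(1.0 + 6.25950361) = 2.6943.
Margin of error = t* · SE = 1.691 × 2.6943 = 4.5561.
x̄₁ − x̄₂ = 38.3 − 43.3 = -5.0000.
CI: -5.0000 ± 4.5561 = (-9.56, -0.44).

(-9.56, -0.44)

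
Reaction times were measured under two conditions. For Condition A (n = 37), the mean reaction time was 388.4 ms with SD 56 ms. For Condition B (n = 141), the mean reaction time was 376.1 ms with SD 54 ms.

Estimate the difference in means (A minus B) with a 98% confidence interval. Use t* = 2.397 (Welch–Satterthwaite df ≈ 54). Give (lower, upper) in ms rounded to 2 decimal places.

(-12.31, 36.91)

Per-group SEs: s₁/√n₁ = 56/√37 = 9.2063, s₂/√n₂ = 54/√141 = 4.5476.
Unpooled SE of the difference: √(84.75595969 + 20.68066576) = 10.2682.
Margin of error = t* · SE = 2.397 × 10.2682 = 24.6129.
x̄₁ − x̄₂ = 388.4 − 376.1 = 12.3000.
CI: 12.3000 ± 24.6129 = (-12.31, 36.91).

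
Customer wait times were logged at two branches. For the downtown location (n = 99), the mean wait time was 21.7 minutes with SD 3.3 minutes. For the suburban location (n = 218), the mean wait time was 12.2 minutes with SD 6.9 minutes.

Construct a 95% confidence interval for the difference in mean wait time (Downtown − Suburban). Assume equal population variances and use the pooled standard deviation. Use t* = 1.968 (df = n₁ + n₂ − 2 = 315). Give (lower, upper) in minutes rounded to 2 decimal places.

(8.07, 10.93)

Pooled variance s_p² = [98·3.3² + 217·6.9²] / (99+218−2) = 36.1860, so s_p = 6.0155.
SE_diff = s_p·√(1/n₁ + 1/n₂) = 6.0155·√(1/99 + 1/218) = 0.7290.
t* = 1.968; margin = 1.968 × 0.7290 = 1.4347.
Difference = 21.7 − 12.2 = 9.5000.
9.5000 ± 1.4347 → (8.07, 10.93).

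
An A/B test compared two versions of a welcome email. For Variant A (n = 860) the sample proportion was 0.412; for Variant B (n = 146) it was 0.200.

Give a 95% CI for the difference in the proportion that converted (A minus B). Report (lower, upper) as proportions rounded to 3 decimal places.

(0.139, 0.285)

SE₁ = √(p̂₁(1−p̂₁)/n₁) = √(0.4120·0.5880/860) = 0.01678; SE₂ = √(0.2000·0.8000/146) = 0.03310.
Independent samples: SE of the difference = √(SE₁² + SE₂²) = √(0.0002815684 + 0.00109561) = 0.03711.
z* for 95% confidence is 1.960, so the margin of error is 1.960 × 0.03711 = 0.07274.
Point estimate p̂₁ − p̂₂ = 0.4120 − 0.2000 = 0.2120.
0.2120 ± 0.07274 → (0.139, 0.285).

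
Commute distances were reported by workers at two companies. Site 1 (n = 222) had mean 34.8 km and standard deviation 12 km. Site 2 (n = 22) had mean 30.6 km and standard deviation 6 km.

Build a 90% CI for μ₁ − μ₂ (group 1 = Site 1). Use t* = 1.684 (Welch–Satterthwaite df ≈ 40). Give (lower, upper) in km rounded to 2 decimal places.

(1.65, 6.75)

Per-group SEs: s₁/√n₁ = 12/√222 = 0.8054, s₂/√n₂ = 6/√22 = 1.2792.
Unpooled SE of the difference: √(0.64866916 + 1.63635264) = 1.5116.
Margin of error = t* · SE = 1.684 × 1.5116 = 2.5455.
x̄₁ − x̄₂ = 34.8 − 30.6 = 4.2000.
CI: 4.2000 ± 2.5455 = (1.65, 6.75).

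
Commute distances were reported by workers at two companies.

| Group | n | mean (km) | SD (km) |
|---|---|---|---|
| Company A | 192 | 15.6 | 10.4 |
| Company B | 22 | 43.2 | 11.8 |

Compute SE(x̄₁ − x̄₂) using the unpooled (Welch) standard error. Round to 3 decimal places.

Per-group SEs: s₁/√n₁ = 10.4/√192 = 0.7506, s₂/√n₂ = 11.8/√22 = 2.5158.
Unpooled SE of the difference: √(0.56340036 + 6.32924964) = 2.6254.

2.625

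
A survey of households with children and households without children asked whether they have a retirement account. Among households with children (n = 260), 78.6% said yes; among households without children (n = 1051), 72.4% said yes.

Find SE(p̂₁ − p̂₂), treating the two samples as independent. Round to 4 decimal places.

The two standard errors are √(0.7860×0.2140/260) = 0.02543 and √(0.7240×0.2760/1051) = 0.01379.
Because the samples are independent, SE_diff = √(0.02543² + 0.01379²) = 0.02893.

0.0289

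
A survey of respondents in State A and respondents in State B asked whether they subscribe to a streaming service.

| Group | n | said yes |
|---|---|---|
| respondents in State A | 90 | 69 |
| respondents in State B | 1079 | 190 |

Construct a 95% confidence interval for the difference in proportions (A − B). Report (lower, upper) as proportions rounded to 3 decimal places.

First, p̂₁ = 69/90 = 0.7667; p̂₂ = 190/1079 = 0.1761.
The two standard errors are √(0.7667×0.2333/90) = 0.04458 and √(0.1761×0.8239/1079) = 0.01160.
Because the samples are independent, SE_diff = √(0.04458² + 0.01160²) = 0.04606.
Using z* = 1.960 for 95%, ME = 1.960 × 0.04606 = 0.09028.
p̂₁ − p̂₂ = 0.5906; interval 0.5906 ± 0.09028 gives (0.500, 0.681).

(0.500, 0.681)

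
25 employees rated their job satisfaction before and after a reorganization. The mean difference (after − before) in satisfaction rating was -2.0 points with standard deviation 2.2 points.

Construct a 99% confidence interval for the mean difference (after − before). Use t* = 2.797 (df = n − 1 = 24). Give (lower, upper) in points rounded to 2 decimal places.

This is a matched-pairs design, so SE = s_d/√n = 2.2/√25 = 0.4400.
Margin = 2.797 × 0.4400 = 1.2307; the interval is -2.0 ± 1.2307 = (-3.23, -0.77).

(-3.23, -0.77)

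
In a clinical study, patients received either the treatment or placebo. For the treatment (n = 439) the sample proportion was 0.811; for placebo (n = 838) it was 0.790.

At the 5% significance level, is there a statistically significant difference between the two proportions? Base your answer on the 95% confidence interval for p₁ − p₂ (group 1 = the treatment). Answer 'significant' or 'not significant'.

not significant

The two standard errors are √(0.8110×0.1890/439) = 0.01869 and √(0.7900×0.2100/838) = 0.01407.
Because the samples are independent, SE_diff = √(0.01869² + 0.01407²) = 0.02339.
Using z* = 1.960 for 95%, ME = 1.960 × 0.02339 = 0.04584.
p̂₁ − p̂₂ = 0.0210; interval 0.0210 ± 0.04584 gives (-0.02484, 0.06684).
The interval (-0.02484, 0.06684) contains 0, so the difference is not significant.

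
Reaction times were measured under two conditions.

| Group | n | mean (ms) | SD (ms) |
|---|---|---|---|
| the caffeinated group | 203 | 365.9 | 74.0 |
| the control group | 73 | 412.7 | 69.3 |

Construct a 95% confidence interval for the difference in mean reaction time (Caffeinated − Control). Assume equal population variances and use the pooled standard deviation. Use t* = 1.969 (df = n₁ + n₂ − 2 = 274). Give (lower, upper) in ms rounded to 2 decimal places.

s_p = √[((n₁−1)s₁² + (n₂−1)s₂²)/(n₁+n₂−2)] = √[(202·74.0² + 72·69.3²)/274] = 72.7944.
SE = 72.7944·√(1/203 + 1/73) = 9.9344.
With t* = 1.969, margin = 1.969 × 9.9344 = 19.5608.
x̄₁ − x̄₂ = 365.9 − 412.7 = -46.8000; interval -46.8000 ± 19.5608 = (-66.36, -27.24).

(-66.36, -27.24)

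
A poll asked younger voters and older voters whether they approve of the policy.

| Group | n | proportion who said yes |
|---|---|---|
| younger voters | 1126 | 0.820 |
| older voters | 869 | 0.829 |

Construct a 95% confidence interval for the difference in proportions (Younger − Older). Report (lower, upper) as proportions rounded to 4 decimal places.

SE₁ = √(p̂₁(1−p̂₁)/n₁) = √(0.8200·0.1800/1126) = 0.01145; SE₂ = √(0.8290·0.1710/869) = 0.01277.
Independent samples: SE of the difference = √(SE₁² + SE₂²) = √(0.0001311025 + 0.0001630729) = 0.01715.
z* for 95% confidence is 1.960, so the margin of error is 1.960 × 0.01715 = 0.03361.
Point estimate p̂₁ − p̂₂ = 0.8200 − 0.8290 = -0.0090.
-0.0090 ± 0.03361 → (-0.0426, 0.0246).

(-0.0426, 0.0246)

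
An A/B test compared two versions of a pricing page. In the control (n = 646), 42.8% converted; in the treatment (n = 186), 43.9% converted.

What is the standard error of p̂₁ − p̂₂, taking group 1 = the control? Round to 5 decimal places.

Each SE is √(p̂(1−p̂)/n): √(0.4280·0.5720/646) = 0.01947 and √(0.4390·0.5610/186) = 0.03639.
SE(p̂₁ − p̂₂) = √(SE₁² + SE₂²) = √(0.0003790809 + 0.0013242321) = 0.04127, since the two samples are independent.

0.04127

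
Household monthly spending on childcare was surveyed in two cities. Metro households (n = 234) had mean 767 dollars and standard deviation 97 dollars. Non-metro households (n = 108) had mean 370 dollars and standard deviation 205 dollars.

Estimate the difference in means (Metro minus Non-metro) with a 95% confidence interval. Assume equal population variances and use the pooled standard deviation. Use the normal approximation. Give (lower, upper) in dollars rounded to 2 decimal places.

s_p = √[((n₁−1)s₁² + (n₂−1)s₂²)/(n₁+n₂−2)] = √[(233·97² + 107·205²)/340] = 140.2621.
SE = 140.2621·√(1/234 + 1/108) = 16.3167.
With z* = 1.960, margin = 1.960 × 16.3167 = 31.9807.
x̄₁ − x̄₂ = 767 − 370 = 397.0000; interval 397.0000 ± 31.9807 = (365.02, 428.98).

(365.02, 428.98)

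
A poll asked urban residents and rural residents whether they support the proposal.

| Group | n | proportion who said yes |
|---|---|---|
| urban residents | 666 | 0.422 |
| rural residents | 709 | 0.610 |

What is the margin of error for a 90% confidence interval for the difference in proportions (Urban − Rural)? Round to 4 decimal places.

Each SE is √(p̂(1−p̂)/n): √(0.4220·0.5780/666) = 0.01914 and √(0.6100·0.3900/709) = 0.01832.
SE(p̂₁ − p̂₂) = √(SE₁² + SE₂²) = √(0.0003663396 + 0.0003356224) = 0.02649, since the two samples are independent.
At 90% confidence z* = 1.645; margin = 1.645 × 0.02649 = 0.04358.

0.0436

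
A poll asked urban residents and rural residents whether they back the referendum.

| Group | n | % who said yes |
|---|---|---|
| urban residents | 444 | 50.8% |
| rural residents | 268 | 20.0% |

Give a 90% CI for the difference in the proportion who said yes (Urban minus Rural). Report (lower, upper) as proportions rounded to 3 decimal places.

(0.252, 0.364)

The two standard errors are √(0.5080×0.4920/444) = 0.02373 and √(0.2000×0.8000/268) = 0.02443.
Because the samples are independent, SE_diff = √(0.02373² + 0.02443²) = 0.03406.
Using z* = 1.645 for 90%, ME = 1.645 × 0.03406 = 0.05603.
p̂₁ − p̂₂ = 0.3080; interval 0.3080 ± 0.05603 gives (0.252, 0.364).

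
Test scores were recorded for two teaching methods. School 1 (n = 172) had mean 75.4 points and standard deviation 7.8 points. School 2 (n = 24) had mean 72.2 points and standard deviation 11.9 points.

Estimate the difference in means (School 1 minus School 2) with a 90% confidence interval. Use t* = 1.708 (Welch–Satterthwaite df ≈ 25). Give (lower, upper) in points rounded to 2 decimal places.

SE₁ = s₁/√n₁ = 7.8/√172 = 0.5947; SE₂ = 11.9/√24 = 2.4291.
Independent samples, unequal variances: SE_diff = √(SE₁² + SE₂²) = √(0.35366809 + 5.90052681) = 2.5008.
t* = 1.708, so margin of error = 1.708 × 2.5008 = 4.2714.
Difference in means = 75.4 − 72.2 = 3.2000.
3.2000 ± 4.2714 → (-1.07, 7.47).

(-1.07, 7.47)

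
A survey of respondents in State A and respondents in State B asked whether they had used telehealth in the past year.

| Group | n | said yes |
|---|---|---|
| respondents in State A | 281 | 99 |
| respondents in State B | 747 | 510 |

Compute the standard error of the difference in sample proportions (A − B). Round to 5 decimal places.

0.03320

First, p̂₁ = 99/281 = 0.3523; p̂₂ = 510/747 = 0.6827.
The two standard errors are √(0.3523×0.6477/281) = 0.02850 and √(0.6827×0.3173/747) = 0.01703.
Because the samples are independent, SE_diff = √(0.02850² + 0.01703²) = 0.03320.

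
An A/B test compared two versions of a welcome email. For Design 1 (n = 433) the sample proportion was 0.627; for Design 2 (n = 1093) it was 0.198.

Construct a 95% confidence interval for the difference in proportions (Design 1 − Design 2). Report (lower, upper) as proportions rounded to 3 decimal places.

Each SE is √(p̂(1−p̂)/n): √(0.6270·0.3730/433) = 0.02324 and √(0.1980·0.8020/1093) = 0.01205.
SE(p̂₁ − p̂₂) = √(SE₁² + SE₂²) = √(0.0005400976 + 0.0001452025) = 0.02618, since the two samples are independent.
At 95% confidence z* = 1.960; margin = 1.960 × 0.02618 = 0.05131.
The difference is 0.6270 − 0.1980 = 0.4290, so the interval is 0.4290 ± 0.05131 = (0.378, 0.480).

(0.378, 0.480)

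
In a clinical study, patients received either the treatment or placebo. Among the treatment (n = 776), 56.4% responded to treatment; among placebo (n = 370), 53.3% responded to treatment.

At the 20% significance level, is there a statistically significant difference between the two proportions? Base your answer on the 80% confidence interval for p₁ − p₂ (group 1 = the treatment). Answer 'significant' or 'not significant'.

not significant

Each SE is √(p̂(1−p̂)/n): √(0.5640·0.4360/776) = 0.01780 and √(0.5330·0.4670/370) = 0.02594.
SE(p̂₁ − p̂₂) = √(SE₁² + SE₂²) = √(0.00031684 + 0.0006728836) = 0.03146, since the two samples are independent.
At 80% confidence z* = 1.282; margin = 1.282 × 0.03146 = 0.04033.
The difference is 0.5640 − 0.5330 = 0.0310, so the interval is 0.0310 ± 0.04033 = (-0.00933, 0.07133).
The interval (-0.00933, 0.07133) contains 0, so the difference is not significant.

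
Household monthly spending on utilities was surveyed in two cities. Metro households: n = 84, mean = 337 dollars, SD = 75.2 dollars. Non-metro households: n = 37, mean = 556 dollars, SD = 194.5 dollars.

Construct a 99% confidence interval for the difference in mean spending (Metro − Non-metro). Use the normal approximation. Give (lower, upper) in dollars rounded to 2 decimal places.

(-304.04, -133.96)

Standard errors of each mean: 75.2/√84 = 8.2050 and 194.5/√37 = 31.9756.
SE(x̄₁ − x̄₂) = √(8.2050² + 31.9756²) = 33.0115 for independent samples with unequal variances.
With z* = 2.576, the margin is 2.576 × 33.0115 = 85.0376.
x̄₁ − x̄₂ = 337 − 556 = -219.0000; the interval is -219.0000 ± 85.0376 = (-304.04, -133.96).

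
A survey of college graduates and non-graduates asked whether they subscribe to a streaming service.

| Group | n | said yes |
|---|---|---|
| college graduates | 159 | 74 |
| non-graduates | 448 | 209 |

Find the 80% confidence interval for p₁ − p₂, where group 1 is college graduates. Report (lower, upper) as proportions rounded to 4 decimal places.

(-0.0601, 0.0579)

p̂₁ = 74/159 = 0.4654 and p̂₂ = 209/448 = 0.4665.
SE₁ = √(p̂₁(1−p̂₁)/n₁) = √(0.4654·0.5346/159) = 0.03956; SE₂ = √(0.4665·0.5335/448) = 0.02357.
Independent samples: SE of the difference = √(SE₁² + SE₂²) = √(0.0015649936 + 0.0005555449) = 0.04605.
z* for 80% confidence is 1.282, so the margin of error is 1.282 × 0.04605 = 0.05904.
Point estimate p̂₁ − p̂₂ = 0.4654 − 0.4665 = -0.0011.
-0.0011 ± 0.05904 → (-0.0601, 0.0579).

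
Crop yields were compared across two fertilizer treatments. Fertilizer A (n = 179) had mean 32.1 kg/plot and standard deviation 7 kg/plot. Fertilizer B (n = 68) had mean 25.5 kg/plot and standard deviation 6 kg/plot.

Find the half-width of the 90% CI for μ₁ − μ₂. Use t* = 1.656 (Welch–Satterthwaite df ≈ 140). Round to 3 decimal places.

SE₁ = s₁/√n₁ = 7/√179 = 0.5232; SE₂ = 6/√68 = 0.7276.
Independent samples, unequal variances: SE_diff = √(SE₁² + SE₂²) = √(0.27373824 + 0.52940176) = 0.8962.
t* = 1.656, so margin of error = 1.656 × 0.8962 = 1.4841.

1.484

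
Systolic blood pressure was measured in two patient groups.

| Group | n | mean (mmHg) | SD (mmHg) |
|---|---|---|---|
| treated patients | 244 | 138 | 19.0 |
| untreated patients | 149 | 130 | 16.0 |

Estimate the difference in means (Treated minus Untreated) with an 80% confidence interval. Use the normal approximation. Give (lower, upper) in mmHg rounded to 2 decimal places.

(5.71, 10.29)

Standard errors of each mean: 19.0/√244 = 1.2164 and 16.0/√149 = 1.3108.
SE(x̄₁ − x̄₂) = √(1.2164² + 1.3108²) = 1.7882 for independent samples with unequal variances.
With z* = 1.282, the margin is 1.282 × 1.7882 = 2.2925.
x̄₁ − x̄₂ = 138 − 130 = 8.0000; the interval is 8.0000 ± 2.2925 = (5.71, 10.29).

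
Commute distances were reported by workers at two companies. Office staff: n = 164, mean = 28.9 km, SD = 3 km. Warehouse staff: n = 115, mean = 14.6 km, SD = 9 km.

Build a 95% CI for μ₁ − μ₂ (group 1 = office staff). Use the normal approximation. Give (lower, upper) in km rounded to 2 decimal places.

(12.59, 16.01)

Standard errors of each mean: 3/√164 = 0.2343 and 9/√115 = 0.8393.
SE(x̄₁ − x̄₂) = √(0.2343² + 0.8393²) = 0.8714 for independent samples with unequal variances.
With z* = 1.960, the margin is 1.960 × 0.8714 = 1.7079.
x̄₁ − x̄₂ = 28.9 − 14.6 = 14.3000; the interval is 14.3000 ± 1.7079 = (12.59, 16.01).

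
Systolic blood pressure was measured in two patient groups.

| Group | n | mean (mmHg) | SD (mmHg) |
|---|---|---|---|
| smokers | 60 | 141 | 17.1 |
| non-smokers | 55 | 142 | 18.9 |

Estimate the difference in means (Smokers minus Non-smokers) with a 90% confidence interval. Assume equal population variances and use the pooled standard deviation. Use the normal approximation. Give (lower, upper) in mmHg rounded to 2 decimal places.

Pooled variance s_p² = [59·17.1² + 54·18.9²] / (60+55−2) = 323.3764, so s_p = 17.9827.
SE_diff = s_p·√(1/n₁ + 1/n₂) = 17.9827·√(1/60 + 1/55) = 3.3570.
z* = 1.645; margin = 1.645 × 3.3570 = 5.5223.
Difference = 141 − 142 = -1.0000.
-1.0000 ± 5.5223 → (-6.52, 4.52).

(-6.52, 4.52)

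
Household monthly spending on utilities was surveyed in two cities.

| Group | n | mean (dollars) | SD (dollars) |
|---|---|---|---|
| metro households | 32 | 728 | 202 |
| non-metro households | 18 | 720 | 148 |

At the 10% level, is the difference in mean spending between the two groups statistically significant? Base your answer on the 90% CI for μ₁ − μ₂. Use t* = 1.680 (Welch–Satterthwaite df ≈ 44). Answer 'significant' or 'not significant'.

Standard errors of each mean: 202/√32 = 35.7089 and 148/√18 = 34.8839.
SE(x̄₁ − x̄₂) = √(35.7089² + 34.8839²) = 49.9201 for independent samples with unequal variances.
With t* = 1.680, the margin is 1.680 × 49.9201 = 83.8658.
x̄₁ − x̄₂ = 728 − 720 = 8.0000; the interval is 8.0000 ± 83.8658 = (-75.8658, 91.8658).
The interval (-75.8658, 91.8658) contains 0, so the difference is not significant.

not significant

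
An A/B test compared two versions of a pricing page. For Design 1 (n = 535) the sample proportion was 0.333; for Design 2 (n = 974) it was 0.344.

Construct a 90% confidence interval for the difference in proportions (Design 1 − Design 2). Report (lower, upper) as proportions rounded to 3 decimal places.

(-0.053, 0.031)

The two standard errors are √(0.3330×0.6670/535) = 0.02038 and √(0.3440×0.6560/974) = 0.01522.
Because the samples are independent, SE_diff = √(0.02038² + 0.01522²) = 0.02544.
Using z* = 1.645 for 90%, ME = 1.645 × 0.02544 = 0.04185.
p̂₁ − p̂₂ = -0.0110; interval -0.0110 ± 0.04185 gives (-0.053, 0.031).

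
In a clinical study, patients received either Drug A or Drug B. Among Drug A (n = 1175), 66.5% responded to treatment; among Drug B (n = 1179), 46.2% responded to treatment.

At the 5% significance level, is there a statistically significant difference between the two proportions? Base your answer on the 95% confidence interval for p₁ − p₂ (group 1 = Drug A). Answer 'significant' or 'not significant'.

significant

SE₁ = √(p̂₁(1−p̂₁)/n₁) = √(0.6650·0.3350/1175) = 0.01377; SE₂ = √(0.4620·0.5380/1179) = 0.01452.
Independent samples: SE of the difference = √(SE₁² + SE₂²) = √(0.0001896129 + 0.0002108304) = 0.02001.
z* for 95% confidence is 1.960, so the margin of error is 1.960 × 0.02001 = 0.03922.
Point estimate p̂₁ − p̂₂ = 0.6650 − 0.4620 = 0.2030.
0.2030 ± 0.03922 → (0.16378, 0.24222).
The interval (0.16378, 0.24222) does not contain 0, so the difference is significant.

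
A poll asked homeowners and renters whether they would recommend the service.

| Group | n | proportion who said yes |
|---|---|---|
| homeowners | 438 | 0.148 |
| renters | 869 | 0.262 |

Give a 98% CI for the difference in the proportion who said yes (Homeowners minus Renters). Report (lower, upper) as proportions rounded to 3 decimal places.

(-0.167, -0.061)

The two standard errors are √(0.1480×0.8520/438) = 0.01697 and √(0.2620×0.7380/869) = 0.01492.
Because the samples are independent, SE_diff = √(0.01697² + 0.01492²) = 0.02260.
Using z* = 2.326 for 98%, ME = 2.326 × 0.02260 = 0.05257.
p̂₁ − p̂₂ = -0.1140; interval -0.1140 ± 0.05257 gives (-0.167, -0.061).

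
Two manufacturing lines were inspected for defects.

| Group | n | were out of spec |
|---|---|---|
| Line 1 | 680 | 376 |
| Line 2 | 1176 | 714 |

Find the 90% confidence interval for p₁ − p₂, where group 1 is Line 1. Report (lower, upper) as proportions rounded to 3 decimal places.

(-0.093, -0.015)

First, p̂₁ = 376/680 = 0.5529; p̂₂ = 714/1176 = 0.6071.
The two standard errors are √(0.5529×0.4471/680) = 0.01907 and √(0.6071×0.3929/1176) = 0.01424.
Because the samples are independent, SE_diff = √(0.01907² + 0.01424²) = 0.02380.
Using z* = 1.645 for 90%, ME = 1.645 × 0.02380 = 0.03915.
p̂₁ − p̂₂ = -0.0542; interval -0.0542 ± 0.03915 gives (-0.093, -0.015).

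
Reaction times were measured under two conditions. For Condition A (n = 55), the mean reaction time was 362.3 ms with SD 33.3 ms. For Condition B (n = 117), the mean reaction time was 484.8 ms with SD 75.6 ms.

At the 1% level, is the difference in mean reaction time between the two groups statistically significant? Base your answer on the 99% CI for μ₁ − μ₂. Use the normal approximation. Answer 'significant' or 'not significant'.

SE₁ = s₁/√n₁ = 33.3/√55 = 4.4902; SE₂ = 75.6/√117 = 6.9892.
Independent samples, unequal variances: SE_diff = √(SE₁² + SE₂²) = √(20.16189604 + 48.84891664) = 8.3073.
z* = 2.576, so margin of error = 2.576 × 8.3073 = 21.3996.
Difference in means = 362.3 − 484.8 = -122.5000.
-122.5000 ± 21.3996 → (-143.8996, -101.1004).
The interval (-143.8996, -101.1004) does not contain 0, so the difference is significant.

significant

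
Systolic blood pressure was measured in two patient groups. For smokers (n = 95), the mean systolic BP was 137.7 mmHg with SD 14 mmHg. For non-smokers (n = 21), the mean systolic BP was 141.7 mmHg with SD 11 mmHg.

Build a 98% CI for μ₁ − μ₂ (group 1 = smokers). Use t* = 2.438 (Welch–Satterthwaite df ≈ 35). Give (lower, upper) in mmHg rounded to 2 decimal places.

Standard errors of each mean: 14/√95 = 1.4364 and 11/√21 = 2.4004.
SE(x̄₁ − x̄₂) = √(1.4364² + 2.4004²) = 2.7973 for independent samples with unequal variances.
With t* = 2.438, the margin is 2.438 × 2.7973 = 6.8198.
x̄₁ − x̄₂ = 137.7 − 141.7 = -4.0000; the interval is -4.0000 ± 6.8198 = (-10.82, 2.82).

(-10.82, 2.82)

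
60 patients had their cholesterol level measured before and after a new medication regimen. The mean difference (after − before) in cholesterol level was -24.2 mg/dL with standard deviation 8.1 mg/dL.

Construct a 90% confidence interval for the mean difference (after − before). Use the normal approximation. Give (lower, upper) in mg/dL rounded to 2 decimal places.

(-25.92, -22.48)

This is a matched-pairs design, so SE = s_d/√n = 8.1/√60 = 1.0457.
Margin = 1.645 × 1.0457 = 1.7202; the interval is -24.2 ± 1.7202 = (-25.92, -22.48).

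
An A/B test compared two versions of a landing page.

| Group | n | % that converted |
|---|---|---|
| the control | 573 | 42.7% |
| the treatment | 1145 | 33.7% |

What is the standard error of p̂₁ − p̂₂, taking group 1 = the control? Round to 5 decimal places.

The two standard errors are √(0.4270×0.5730/573) = 0.02066 and √(0.3370×0.6630/1145) = 0.01397.
Because the samples are independent, SE_diff = √(0.02066² + 0.01397²) = 0.02494.

0.02494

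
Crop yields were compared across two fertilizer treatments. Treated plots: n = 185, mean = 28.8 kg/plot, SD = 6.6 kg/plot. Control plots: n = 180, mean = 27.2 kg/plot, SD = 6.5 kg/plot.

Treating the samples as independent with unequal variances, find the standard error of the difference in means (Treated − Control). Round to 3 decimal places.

Standard errors of each mean: 6.6/√185 = 0.4852 and 6.5/√180 = 0.4845.
SE(x̄₁ − x̄₂) = √(0.4852² + 0.4845²) = 0.6857 for independent samples with unequal variances.

0.686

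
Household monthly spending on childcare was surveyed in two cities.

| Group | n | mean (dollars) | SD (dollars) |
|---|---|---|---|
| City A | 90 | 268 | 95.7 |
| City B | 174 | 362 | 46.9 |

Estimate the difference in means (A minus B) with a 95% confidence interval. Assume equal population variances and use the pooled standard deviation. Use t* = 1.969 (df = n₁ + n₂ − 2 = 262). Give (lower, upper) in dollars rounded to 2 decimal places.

Pooled variance s_p² = [89·95.7² + 173·46.9²] / (90+174−2) = 4563.5044, so s_p = 67.5537.
SE_diff = s_p·√(1/n₁ + 1/n₂) = 67.5537·√(1/90 + 1/174) = 8.7711.
t* = 1.969; margin = 1.969 × 8.7711 = 17.2703.
Difference = 268 − 362 = -94.0000.
-94.0000 ± 17.2703 → (-111.27, -76.73).

(-111.27, -76.73)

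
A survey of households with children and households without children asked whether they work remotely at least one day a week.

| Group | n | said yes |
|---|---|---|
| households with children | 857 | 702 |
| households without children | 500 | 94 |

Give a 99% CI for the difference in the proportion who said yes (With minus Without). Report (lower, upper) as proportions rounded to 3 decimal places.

p̂₁ = 702/857 = 0.8191 and p̂₂ = 94/500 = 0.1880.
SE₁ = √(p̂₁(1−p̂₁)/n₁) = √(0.8191·0.1809/857) = 0.01315; SE₂ = √(0.1880·0.8120/500) = 0.01747.
Independent samples: SE of the difference = √(SE₁² + SE₂²) = √(0.0001729225 + 0.0003052009) = 0.02187.
z* for 99% confidence is 2.576, so the margin of error is 2.576 × 0.02187 = 0.05634.
Point estimate p̂₁ − p̂₂ = 0.8191 − 0.1880 = 0.6311.
0.6311 ± 0.05634 → (0.575, 0.687).

(0.575, 0.687)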